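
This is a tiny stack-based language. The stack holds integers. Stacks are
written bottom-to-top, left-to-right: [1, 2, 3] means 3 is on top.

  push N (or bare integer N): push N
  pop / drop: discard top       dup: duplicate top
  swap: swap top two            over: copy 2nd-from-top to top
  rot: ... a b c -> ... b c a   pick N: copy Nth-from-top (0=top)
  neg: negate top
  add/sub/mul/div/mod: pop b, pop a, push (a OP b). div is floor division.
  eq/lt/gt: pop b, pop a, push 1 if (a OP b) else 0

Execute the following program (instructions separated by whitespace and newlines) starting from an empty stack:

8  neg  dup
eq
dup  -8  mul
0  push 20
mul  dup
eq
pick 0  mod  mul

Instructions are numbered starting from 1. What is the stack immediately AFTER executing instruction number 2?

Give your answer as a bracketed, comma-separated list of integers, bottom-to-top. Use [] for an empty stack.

Step 1 ('8'): [8]
Step 2 ('neg'): [-8]

Answer: [-8]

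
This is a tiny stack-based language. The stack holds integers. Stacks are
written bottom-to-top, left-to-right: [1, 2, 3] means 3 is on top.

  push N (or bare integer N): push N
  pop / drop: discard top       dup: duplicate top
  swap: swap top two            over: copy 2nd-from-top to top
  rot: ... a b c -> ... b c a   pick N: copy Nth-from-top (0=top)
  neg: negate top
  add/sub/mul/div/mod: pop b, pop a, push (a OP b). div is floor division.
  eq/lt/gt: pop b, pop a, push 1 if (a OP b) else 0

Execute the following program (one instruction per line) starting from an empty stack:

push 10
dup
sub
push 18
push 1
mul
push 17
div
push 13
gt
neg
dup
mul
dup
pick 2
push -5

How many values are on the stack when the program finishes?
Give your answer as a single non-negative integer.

Answer: 5

Derivation:
After 'push 10': stack = [10] (depth 1)
After 'dup': stack = [10, 10] (depth 2)
After 'sub': stack = [0] (depth 1)
After 'push 18': stack = [0, 18] (depth 2)
After 'push 1': stack = [0, 18, 1] (depth 3)
After 'mul': stack = [0, 18] (depth 2)
After 'push 17': stack = [0, 18, 17] (depth 3)
After 'div': stack = [0, 1] (depth 2)
After 'push 13': stack = [0, 1, 13] (depth 3)
After 'gt': stack = [0, 0] (depth 2)
After 'neg': stack = [0, 0] (depth 2)
After 'dup': stack = [0, 0, 0] (depth 3)
After 'mul': stack = [0, 0] (depth 2)
After 'dup': stack = [0, 0, 0] (depth 3)
After 'pick 2': stack = [0, 0, 0, 0] (depth 4)
After 'push -5': stack = [0, 0, 0, 0, -5] (depth 5)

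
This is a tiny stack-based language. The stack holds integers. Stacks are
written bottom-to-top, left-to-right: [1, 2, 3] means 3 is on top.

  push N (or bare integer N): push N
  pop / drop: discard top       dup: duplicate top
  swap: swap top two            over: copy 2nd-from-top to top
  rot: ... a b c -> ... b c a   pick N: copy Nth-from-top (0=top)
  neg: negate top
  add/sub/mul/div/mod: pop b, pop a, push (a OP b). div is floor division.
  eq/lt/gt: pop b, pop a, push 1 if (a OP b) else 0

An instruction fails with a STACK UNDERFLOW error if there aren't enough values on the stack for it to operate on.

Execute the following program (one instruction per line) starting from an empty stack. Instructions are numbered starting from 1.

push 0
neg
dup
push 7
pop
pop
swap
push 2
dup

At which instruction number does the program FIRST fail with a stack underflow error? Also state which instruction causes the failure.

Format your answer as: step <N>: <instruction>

Answer: step 7: swap

Derivation:
Step 1 ('push 0'): stack = [0], depth = 1
Step 2 ('neg'): stack = [0], depth = 1
Step 3 ('dup'): stack = [0, 0], depth = 2
Step 4 ('push 7'): stack = [0, 0, 7], depth = 3
Step 5 ('pop'): stack = [0, 0], depth = 2
Step 6 ('pop'): stack = [0], depth = 1
Step 7 ('swap'): needs 2 value(s) but depth is 1 — STACK UNDERFLOW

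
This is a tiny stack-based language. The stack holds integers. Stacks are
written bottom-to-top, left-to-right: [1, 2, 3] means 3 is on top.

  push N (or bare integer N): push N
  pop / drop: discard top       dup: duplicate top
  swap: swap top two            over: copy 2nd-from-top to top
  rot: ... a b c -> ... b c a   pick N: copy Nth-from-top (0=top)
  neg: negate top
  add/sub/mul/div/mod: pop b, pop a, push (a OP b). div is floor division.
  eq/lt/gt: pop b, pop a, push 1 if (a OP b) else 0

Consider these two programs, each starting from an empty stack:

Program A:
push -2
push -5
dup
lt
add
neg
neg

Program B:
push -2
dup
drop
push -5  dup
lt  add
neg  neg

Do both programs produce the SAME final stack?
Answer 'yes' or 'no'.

Answer: yes

Derivation:
Program A trace:
  After 'push -2': [-2]
  After 'push -5': [-2, -5]
  After 'dup': [-2, -5, -5]
  After 'lt': [-2, 0]
  After 'add': [-2]
  After 'neg': [2]
  After 'neg': [-2]
Program A final stack: [-2]

Program B trace:
  After 'push -2': [-2]
  After 'dup': [-2, -2]
  After 'drop': [-2]
  After 'push -5': [-2, -5]
  After 'dup': [-2, -5, -5]
  After 'lt': [-2, 0]
  After 'add': [-2]
  After 'neg': [2]
  After 'neg': [-2]
Program B final stack: [-2]
Same: yes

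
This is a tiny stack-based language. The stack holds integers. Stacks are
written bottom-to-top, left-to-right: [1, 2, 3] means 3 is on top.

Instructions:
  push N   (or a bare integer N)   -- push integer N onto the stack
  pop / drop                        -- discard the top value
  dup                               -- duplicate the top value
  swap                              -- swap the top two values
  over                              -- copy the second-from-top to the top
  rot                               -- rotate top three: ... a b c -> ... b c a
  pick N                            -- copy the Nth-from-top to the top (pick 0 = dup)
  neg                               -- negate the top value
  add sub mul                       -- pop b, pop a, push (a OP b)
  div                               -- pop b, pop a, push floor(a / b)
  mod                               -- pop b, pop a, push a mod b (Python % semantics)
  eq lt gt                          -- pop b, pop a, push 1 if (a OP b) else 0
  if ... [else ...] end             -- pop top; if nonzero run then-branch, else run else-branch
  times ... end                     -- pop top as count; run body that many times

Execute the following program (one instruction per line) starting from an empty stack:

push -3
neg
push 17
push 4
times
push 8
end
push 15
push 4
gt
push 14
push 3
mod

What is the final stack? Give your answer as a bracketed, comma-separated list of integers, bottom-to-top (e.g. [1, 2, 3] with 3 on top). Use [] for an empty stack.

After 'push -3': [-3]
After 'neg': [3]
After 'push 17': [3, 17]
After 'push 4': [3, 17, 4]
After 'times': [3, 17]
After 'push 8': [3, 17, 8]
After 'push 8': [3, 17, 8, 8]
After 'push 8': [3, 17, 8, 8, 8]
After 'push 8': [3, 17, 8, 8, 8, 8]
After 'push 15': [3, 17, 8, 8, 8, 8, 15]
After 'push 4': [3, 17, 8, 8, 8, 8, 15, 4]
After 'gt': [3, 17, 8, 8, 8, 8, 1]
After 'push 14': [3, 17, 8, 8, 8, 8, 1, 14]
After 'push 3': [3, 17, 8, 8, 8, 8, 1, 14, 3]
After 'mod': [3, 17, 8, 8, 8, 8, 1, 2]

Answer: [3, 17, 8, 8, 8, 8, 1, 2]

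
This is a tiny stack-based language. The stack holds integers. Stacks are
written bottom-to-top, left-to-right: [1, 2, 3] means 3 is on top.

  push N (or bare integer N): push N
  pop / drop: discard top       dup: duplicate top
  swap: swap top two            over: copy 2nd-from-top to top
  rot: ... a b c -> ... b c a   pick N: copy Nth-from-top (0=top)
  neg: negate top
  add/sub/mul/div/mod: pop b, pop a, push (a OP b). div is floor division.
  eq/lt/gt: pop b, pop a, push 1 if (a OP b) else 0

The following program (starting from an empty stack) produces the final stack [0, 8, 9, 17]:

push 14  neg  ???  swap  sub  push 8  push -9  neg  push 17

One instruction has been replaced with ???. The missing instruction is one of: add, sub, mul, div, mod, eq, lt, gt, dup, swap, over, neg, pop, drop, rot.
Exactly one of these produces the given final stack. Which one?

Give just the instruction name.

Stack before ???: [-14]
Stack after ???:  [-14, -14]
The instruction that transforms [-14] -> [-14, -14] is: dup

Answer: dup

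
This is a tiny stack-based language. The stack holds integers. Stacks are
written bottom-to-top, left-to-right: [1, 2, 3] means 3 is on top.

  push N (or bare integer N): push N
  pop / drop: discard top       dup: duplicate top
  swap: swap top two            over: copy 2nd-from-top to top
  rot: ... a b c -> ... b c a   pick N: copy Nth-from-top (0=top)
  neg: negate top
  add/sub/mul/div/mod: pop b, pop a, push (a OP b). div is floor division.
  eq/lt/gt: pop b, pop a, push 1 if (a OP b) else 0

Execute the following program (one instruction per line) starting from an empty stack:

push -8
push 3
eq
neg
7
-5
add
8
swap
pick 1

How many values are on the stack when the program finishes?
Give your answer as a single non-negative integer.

After 'push -8': stack = [-8] (depth 1)
After 'push 3': stack = [-8, 3] (depth 2)
After 'eq': stack = [0] (depth 1)
After 'neg': stack = [0] (depth 1)
After 'push 7': stack = [0, 7] (depth 2)
After 'push -5': stack = [0, 7, -5] (depth 3)
After 'add': stack = [0, 2] (depth 2)
After 'push 8': stack = [0, 2, 8] (depth 3)
After 'swap': stack = [0, 8, 2] (depth 3)
After 'pick 1': stack = [0, 8, 2, 8] (depth 4)

Answer: 4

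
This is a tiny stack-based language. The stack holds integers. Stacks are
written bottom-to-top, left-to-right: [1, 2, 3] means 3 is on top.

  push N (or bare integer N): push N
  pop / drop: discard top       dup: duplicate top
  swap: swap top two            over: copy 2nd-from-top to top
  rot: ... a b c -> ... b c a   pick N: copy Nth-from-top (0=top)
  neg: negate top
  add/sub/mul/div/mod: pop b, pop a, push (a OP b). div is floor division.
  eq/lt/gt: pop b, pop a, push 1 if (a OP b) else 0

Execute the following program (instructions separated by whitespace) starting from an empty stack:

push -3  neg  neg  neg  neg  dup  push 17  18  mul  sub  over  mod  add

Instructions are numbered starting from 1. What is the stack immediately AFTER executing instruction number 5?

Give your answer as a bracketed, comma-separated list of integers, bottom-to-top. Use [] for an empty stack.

Step 1 ('push -3'): [-3]
Step 2 ('neg'): [3]
Step 3 ('neg'): [-3]
Step 4 ('neg'): [3]
Step 5 ('neg'): [-3]

Answer: [-3]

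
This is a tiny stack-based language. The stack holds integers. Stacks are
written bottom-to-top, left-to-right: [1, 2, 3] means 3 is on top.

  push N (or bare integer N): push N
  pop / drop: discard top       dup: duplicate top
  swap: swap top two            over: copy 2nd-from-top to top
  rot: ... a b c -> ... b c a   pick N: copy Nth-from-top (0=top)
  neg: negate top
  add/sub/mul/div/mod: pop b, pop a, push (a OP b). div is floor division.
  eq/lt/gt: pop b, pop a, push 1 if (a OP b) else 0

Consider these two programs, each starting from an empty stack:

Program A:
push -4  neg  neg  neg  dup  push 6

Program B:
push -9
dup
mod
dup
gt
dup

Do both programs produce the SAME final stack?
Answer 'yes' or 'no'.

Program A trace:
  After 'push -4': [-4]
  After 'neg': [4]
  After 'neg': [-4]
  After 'neg': [4]
  After 'dup': [4, 4]
  After 'push 6': [4, 4, 6]
Program A final stack: [4, 4, 6]

Program B trace:
  After 'push -9': [-9]
  After 'dup': [-9, -9]
  After 'mod': [0]
  After 'dup': [0, 0]
  After 'gt': [0]
  After 'dup': [0, 0]
Program B final stack: [0, 0]
Same: no

Answer: no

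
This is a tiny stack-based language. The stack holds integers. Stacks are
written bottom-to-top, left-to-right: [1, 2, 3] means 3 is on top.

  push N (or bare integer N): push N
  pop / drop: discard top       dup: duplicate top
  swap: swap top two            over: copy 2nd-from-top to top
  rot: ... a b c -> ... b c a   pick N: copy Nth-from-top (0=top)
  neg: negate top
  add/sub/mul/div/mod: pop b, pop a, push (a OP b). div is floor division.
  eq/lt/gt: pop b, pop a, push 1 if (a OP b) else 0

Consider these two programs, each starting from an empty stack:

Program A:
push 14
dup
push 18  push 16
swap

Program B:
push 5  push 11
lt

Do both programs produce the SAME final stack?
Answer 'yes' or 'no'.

Program A trace:
  After 'push 14': [14]
  After 'dup': [14, 14]
  After 'push 18': [14, 14, 18]
  After 'push 16': [14, 14, 18, 16]
  After 'swap': [14, 14, 16, 18]
Program A final stack: [14, 14, 16, 18]

Program B trace:
  After 'push 5': [5]
  After 'push 11': [5, 11]
  After 'lt': [1]
Program B final stack: [1]
Same: no

Answer: no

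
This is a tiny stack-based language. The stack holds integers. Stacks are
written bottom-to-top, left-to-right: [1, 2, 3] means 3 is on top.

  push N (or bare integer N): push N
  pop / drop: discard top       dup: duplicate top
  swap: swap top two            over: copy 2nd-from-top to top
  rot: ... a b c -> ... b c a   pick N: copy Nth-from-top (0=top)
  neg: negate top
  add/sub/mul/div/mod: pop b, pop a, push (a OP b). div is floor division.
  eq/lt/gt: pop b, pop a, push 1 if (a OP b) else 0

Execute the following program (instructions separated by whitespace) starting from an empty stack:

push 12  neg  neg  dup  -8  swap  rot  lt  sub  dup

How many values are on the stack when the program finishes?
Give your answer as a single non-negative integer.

Answer: 2

Derivation:
After 'push 12': stack = [12] (depth 1)
After 'neg': stack = [-12] (depth 1)
After 'neg': stack = [12] (depth 1)
After 'dup': stack = [12, 12] (depth 2)
After 'push -8': stack = [12, 12, -8] (depth 3)
After 'swap': stack = [12, -8, 12] (depth 3)
After 'rot': stack = [-8, 12, 12] (depth 3)
After 'lt': stack = [-8, 0] (depth 2)
After 'sub': stack = [-8] (depth 1)
After 'dup': stack = [-8, -8] (depth 2)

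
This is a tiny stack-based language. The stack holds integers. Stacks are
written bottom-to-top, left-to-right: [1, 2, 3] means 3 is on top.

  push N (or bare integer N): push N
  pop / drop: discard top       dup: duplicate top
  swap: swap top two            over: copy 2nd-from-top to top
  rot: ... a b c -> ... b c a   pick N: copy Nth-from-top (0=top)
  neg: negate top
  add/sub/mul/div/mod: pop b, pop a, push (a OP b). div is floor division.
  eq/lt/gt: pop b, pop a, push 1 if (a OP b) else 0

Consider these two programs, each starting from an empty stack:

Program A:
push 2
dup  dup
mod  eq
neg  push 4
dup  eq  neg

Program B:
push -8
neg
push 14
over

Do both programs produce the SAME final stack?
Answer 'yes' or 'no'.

Answer: no

Derivation:
Program A trace:
  After 'push 2': [2]
  After 'dup': [2, 2]
  After 'dup': [2, 2, 2]
  After 'mod': [2, 0]
  After 'eq': [0]
  After 'neg': [0]
  After 'push 4': [0, 4]
  After 'dup': [0, 4, 4]
  After 'eq': [0, 1]
  After 'neg': [0, -1]
Program A final stack: [0, -1]

Program B trace:
  After 'push -8': [-8]
  After 'neg': [8]
  After 'push 14': [8, 14]
  After 'over': [8, 14, 8]
Program B final stack: [8, 14, 8]
Same: no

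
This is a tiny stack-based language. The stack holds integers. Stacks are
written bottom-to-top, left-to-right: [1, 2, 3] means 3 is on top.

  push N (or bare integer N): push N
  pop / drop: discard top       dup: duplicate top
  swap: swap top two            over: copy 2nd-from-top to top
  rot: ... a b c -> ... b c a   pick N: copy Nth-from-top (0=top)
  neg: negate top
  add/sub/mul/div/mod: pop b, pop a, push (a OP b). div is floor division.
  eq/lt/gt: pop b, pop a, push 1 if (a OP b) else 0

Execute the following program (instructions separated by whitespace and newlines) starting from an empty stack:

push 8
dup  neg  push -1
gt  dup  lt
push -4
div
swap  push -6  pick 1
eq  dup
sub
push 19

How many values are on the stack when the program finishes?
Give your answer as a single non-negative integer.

After 'push 8': stack = [8] (depth 1)
After 'dup': stack = [8, 8] (depth 2)
After 'neg': stack = [8, -8] (depth 2)
After 'push -1': stack = [8, -8, -1] (depth 3)
After 'gt': stack = [8, 0] (depth 2)
After 'dup': stack = [8, 0, 0] (depth 3)
After 'lt': stack = [8, 0] (depth 2)
After 'push -4': stack = [8, 0, -4] (depth 3)
After 'div': stack = [8, 0] (depth 2)
After 'swap': stack = [0, 8] (depth 2)
After 'push -6': stack = [0, 8, -6] (depth 3)
After 'pick 1': stack = [0, 8, -6, 8] (depth 4)
After 'eq': stack = [0, 8, 0] (depth 3)
After 'dup': stack = [0, 8, 0, 0] (depth 4)
After 'sub': stack = [0, 8, 0] (depth 3)
After 'push 19': stack = [0, 8, 0, 19] (depth 4)

Answer: 4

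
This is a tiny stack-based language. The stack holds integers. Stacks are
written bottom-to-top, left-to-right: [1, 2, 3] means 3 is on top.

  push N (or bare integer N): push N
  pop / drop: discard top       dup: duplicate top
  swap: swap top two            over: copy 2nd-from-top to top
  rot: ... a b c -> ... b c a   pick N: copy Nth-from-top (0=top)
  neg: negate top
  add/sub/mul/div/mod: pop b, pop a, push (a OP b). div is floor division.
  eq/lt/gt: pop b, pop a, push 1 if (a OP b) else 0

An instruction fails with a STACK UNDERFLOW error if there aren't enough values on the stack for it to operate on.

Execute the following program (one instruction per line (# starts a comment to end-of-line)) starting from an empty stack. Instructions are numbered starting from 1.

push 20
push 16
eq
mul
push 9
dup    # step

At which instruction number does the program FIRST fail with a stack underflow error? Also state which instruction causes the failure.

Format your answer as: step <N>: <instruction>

Step 1 ('push 20'): stack = [20], depth = 1
Step 2 ('push 16'): stack = [20, 16], depth = 2
Step 3 ('eq'): stack = [0], depth = 1
Step 4 ('mul'): needs 2 value(s) but depth is 1 — STACK UNDERFLOW

Answer: step 4: mul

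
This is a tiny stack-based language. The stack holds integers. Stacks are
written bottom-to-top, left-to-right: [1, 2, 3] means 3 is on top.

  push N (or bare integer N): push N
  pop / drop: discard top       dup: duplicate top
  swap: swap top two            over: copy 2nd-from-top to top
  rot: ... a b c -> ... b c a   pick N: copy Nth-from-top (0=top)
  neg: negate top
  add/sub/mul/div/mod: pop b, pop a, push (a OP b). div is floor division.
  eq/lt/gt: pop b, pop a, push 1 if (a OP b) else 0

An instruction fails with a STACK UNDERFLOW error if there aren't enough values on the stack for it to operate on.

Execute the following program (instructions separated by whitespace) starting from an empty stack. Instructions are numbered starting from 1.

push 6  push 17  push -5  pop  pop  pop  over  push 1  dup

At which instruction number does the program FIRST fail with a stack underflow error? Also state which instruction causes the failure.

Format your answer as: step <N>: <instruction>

Answer: step 7: over

Derivation:
Step 1 ('push 6'): stack = [6], depth = 1
Step 2 ('push 17'): stack = [6, 17], depth = 2
Step 3 ('push -5'): stack = [6, 17, -5], depth = 3
Step 4 ('pop'): stack = [6, 17], depth = 2
Step 5 ('pop'): stack = [6], depth = 1
Step 6 ('pop'): stack = [], depth = 0
Step 7 ('over'): needs 2 value(s) but depth is 0 — STACK UNDERFLOW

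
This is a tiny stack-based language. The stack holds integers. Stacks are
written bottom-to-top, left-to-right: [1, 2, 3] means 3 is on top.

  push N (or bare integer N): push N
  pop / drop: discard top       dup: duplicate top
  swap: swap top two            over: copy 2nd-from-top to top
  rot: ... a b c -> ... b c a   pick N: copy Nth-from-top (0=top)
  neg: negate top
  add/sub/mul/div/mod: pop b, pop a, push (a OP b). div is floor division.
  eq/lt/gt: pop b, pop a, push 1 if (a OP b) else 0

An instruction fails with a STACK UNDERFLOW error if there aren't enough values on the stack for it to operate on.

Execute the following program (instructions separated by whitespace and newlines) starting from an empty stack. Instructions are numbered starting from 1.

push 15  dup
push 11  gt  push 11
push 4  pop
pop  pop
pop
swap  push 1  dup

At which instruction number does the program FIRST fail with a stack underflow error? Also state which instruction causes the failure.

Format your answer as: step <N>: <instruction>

Answer: step 11: swap

Derivation:
Step 1 ('push 15'): stack = [15], depth = 1
Step 2 ('dup'): stack = [15, 15], depth = 2
Step 3 ('push 11'): stack = [15, 15, 11], depth = 3
Step 4 ('gt'): stack = [15, 1], depth = 2
Step 5 ('push 11'): stack = [15, 1, 11], depth = 3
Step 6 ('push 4'): stack = [15, 1, 11, 4], depth = 4
Step 7 ('pop'): stack = [15, 1, 11], depth = 3
Step 8 ('pop'): stack = [15, 1], depth = 2
Step 9 ('pop'): stack = [15], depth = 1
Step 10 ('pop'): stack = [], depth = 0
Step 11 ('swap'): needs 2 value(s) but depth is 0 — STACK UNDERFLOW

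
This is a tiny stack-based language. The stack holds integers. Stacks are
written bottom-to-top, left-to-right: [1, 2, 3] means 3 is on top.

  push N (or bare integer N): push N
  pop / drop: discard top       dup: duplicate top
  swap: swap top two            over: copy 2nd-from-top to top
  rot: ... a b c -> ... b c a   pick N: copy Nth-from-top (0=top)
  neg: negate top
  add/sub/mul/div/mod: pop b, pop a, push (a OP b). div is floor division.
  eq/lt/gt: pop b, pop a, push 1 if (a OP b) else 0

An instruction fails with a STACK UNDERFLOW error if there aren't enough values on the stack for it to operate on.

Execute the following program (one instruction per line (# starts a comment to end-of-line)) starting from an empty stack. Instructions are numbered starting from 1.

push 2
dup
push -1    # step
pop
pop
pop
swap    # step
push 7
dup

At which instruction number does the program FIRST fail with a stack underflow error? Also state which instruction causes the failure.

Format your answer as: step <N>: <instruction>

Answer: step 7: swap

Derivation:
Step 1 ('push 2'): stack = [2], depth = 1
Step 2 ('dup'): stack = [2, 2], depth = 2
Step 3 ('push -1'): stack = [2, 2, -1], depth = 3
Step 4 ('pop'): stack = [2, 2], depth = 2
Step 5 ('pop'): stack = [2], depth = 1
Step 6 ('pop'): stack = [], depth = 0
Step 7 ('swap'): needs 2 value(s) but depth is 0 — STACK UNDERFLOW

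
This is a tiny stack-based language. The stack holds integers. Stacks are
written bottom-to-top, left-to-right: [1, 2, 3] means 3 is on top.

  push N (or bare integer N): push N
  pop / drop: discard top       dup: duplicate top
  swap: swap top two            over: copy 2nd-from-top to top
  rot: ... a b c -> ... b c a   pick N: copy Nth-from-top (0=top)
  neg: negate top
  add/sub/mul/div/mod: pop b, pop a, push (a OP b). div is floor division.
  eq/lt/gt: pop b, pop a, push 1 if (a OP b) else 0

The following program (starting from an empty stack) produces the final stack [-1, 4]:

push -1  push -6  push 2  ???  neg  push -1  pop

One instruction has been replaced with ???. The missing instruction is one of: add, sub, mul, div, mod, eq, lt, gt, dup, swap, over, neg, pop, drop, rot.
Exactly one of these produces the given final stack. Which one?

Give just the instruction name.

Answer: add

Derivation:
Stack before ???: [-1, -6, 2]
Stack after ???:  [-1, -4]
The instruction that transforms [-1, -6, 2] -> [-1, -4] is: add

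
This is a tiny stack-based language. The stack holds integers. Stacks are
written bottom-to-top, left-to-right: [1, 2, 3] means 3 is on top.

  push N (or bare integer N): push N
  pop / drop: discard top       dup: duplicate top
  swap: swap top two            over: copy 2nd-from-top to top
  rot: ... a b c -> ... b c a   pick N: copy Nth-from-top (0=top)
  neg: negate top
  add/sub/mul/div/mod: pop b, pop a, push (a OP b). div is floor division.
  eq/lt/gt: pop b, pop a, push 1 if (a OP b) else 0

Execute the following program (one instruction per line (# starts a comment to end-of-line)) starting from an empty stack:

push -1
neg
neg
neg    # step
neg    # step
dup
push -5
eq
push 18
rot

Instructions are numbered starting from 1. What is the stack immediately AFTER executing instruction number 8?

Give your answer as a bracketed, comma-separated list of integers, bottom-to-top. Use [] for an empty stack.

Answer: [-1, 0]

Derivation:
Step 1 ('push -1'): [-1]
Step 2 ('neg'): [1]
Step 3 ('neg'): [-1]
Step 4 ('neg'): [1]
Step 5 ('neg'): [-1]
Step 6 ('dup'): [-1, -1]
Step 7 ('push -5'): [-1, -1, -5]
Step 8 ('eq'): [-1, 0]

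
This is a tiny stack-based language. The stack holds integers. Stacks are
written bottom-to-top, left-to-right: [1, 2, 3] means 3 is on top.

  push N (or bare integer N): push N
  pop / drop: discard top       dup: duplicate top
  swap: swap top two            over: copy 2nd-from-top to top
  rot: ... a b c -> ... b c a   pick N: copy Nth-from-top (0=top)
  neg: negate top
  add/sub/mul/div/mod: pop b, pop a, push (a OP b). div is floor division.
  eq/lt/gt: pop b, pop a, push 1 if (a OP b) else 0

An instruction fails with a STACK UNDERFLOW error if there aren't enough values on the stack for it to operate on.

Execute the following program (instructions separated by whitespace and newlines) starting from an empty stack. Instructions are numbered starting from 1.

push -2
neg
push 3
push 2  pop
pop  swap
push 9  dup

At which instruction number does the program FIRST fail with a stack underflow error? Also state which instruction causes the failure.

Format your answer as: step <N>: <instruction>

Step 1 ('push -2'): stack = [-2], depth = 1
Step 2 ('neg'): stack = [2], depth = 1
Step 3 ('push 3'): stack = [2, 3], depth = 2
Step 4 ('push 2'): stack = [2, 3, 2], depth = 3
Step 5 ('pop'): stack = [2, 3], depth = 2
Step 6 ('pop'): stack = [2], depth = 1
Step 7 ('swap'): needs 2 value(s) but depth is 1 — STACK UNDERFLOW

Answer: step 7: swap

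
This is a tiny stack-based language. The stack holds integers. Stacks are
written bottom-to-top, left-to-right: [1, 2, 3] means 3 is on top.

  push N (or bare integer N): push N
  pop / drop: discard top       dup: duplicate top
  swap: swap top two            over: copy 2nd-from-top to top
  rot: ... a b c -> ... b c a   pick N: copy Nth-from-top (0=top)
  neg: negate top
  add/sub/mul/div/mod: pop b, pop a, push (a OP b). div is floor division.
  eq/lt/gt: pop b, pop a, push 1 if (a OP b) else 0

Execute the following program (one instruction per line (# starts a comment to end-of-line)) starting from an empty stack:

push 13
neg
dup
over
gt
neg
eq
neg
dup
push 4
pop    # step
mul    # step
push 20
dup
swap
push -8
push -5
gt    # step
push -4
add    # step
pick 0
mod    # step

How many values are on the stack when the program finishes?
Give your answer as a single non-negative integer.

After 'push 13': stack = [13] (depth 1)
After 'neg': stack = [-13] (depth 1)
After 'dup': stack = [-13, -13] (depth 2)
After 'over': stack = [-13, -13, -13] (depth 3)
After 'gt': stack = [-13, 0] (depth 2)
After 'neg': stack = [-13, 0] (depth 2)
After 'eq': stack = [0] (depth 1)
After 'neg': stack = [0] (depth 1)
After 'dup': stack = [0, 0] (depth 2)
After 'push 4': stack = [0, 0, 4] (depth 3)
  ...
After 'push 20': stack = [0, 20] (depth 2)
After 'dup': stack = [0, 20, 20] (depth 3)
After 'swap': stack = [0, 20, 20] (depth 3)
After 'push -8': stack = [0, 20, 20, -8] (depth 4)
After 'push -5': stack = [0, 20, 20, -8, -5] (depth 5)
After 'gt': stack = [0, 20, 20, 0] (depth 4)
After 'push -4': stack = [0, 20, 20, 0, -4] (depth 5)
After 'add': stack = [0, 20, 20, -4] (depth 4)
After 'pick 0': stack = [0, 20, 20, -4, -4] (depth 5)
After 'mod': stack = [0, 20, 20, 0] (depth 4)

Answer: 4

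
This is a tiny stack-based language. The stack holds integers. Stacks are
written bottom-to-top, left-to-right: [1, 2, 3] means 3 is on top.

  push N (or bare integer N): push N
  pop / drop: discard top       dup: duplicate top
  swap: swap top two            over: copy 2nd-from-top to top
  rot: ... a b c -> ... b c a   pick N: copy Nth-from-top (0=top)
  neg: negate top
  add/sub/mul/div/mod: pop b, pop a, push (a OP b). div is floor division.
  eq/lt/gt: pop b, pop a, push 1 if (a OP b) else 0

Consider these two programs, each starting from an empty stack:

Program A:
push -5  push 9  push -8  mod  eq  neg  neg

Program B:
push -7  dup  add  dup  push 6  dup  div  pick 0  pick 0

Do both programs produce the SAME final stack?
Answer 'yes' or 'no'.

Program A trace:
  After 'push -5': [-5]
  After 'push 9': [-5, 9]
  After 'push -8': [-5, 9, -8]
  After 'mod': [-5, -7]
  After 'eq': [0]
  After 'neg': [0]
  After 'neg': [0]
Program A final stack: [0]

Program B trace:
  After 'push -7': [-7]
  After 'dup': [-7, -7]
  After 'add': [-14]
  After 'dup': [-14, -14]
  After 'push 6': [-14, -14, 6]
  After 'dup': [-14, -14, 6, 6]
  After 'div': [-14, -14, 1]
  After 'pick 0': [-14, -14, 1, 1]
  After 'pick 0': [-14, -14, 1, 1, 1]
Program B final stack: [-14, -14, 1, 1, 1]
Same: no

Answer: no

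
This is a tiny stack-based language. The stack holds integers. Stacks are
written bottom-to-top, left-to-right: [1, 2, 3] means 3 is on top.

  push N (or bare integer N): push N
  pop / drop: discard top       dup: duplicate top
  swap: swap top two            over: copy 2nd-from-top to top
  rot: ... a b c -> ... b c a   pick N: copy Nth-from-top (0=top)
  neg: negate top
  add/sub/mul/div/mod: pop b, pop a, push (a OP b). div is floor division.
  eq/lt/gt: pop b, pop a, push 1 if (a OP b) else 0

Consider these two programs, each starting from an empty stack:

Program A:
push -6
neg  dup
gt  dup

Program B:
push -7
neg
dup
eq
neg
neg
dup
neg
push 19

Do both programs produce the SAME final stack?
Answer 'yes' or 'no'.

Answer: no

Derivation:
Program A trace:
  After 'push -6': [-6]
  After 'neg': [6]
  After 'dup': [6, 6]
  After 'gt': [0]
  After 'dup': [0, 0]
Program A final stack: [0, 0]

Program B trace:
  After 'push -7': [-7]
  After 'neg': [7]
  After 'dup': [7, 7]
  After 'eq': [1]
  After 'neg': [-1]
  After 'neg': [1]
  After 'dup': [1, 1]
  After 'neg': [1, -1]
  After 'push 19': [1, -1, 19]
Program B final stack: [1, -1, 19]
Same: no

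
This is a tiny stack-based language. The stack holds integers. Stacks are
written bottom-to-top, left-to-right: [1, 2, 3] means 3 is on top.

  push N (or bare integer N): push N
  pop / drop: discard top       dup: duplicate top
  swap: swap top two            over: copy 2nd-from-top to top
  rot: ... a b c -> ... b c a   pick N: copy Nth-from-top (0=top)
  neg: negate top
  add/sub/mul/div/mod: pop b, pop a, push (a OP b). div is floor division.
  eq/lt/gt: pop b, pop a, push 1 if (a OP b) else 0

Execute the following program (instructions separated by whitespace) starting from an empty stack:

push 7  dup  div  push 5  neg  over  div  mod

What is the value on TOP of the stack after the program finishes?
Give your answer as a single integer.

After 'push 7': [7]
After 'dup': [7, 7]
After 'div': [1]
After 'push 5': [1, 5]
After 'neg': [1, -5]
After 'over': [1, -5, 1]
After 'div': [1, -5]
After 'mod': [-4]

Answer: -4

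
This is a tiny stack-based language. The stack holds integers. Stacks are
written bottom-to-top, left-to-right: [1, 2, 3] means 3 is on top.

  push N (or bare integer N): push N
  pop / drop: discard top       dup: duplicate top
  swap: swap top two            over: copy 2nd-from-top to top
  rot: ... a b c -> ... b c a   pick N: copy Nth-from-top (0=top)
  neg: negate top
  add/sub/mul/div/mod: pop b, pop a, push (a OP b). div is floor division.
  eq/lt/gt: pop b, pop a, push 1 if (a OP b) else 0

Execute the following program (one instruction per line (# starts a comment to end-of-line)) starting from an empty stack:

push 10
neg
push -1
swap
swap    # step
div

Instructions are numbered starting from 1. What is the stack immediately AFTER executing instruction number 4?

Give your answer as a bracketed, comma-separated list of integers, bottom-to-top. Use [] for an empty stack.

Answer: [-1, -10]

Derivation:
Step 1 ('push 10'): [10]
Step 2 ('neg'): [-10]
Step 3 ('push -1'): [-10, -1]
Step 4 ('swap'): [-1, -10]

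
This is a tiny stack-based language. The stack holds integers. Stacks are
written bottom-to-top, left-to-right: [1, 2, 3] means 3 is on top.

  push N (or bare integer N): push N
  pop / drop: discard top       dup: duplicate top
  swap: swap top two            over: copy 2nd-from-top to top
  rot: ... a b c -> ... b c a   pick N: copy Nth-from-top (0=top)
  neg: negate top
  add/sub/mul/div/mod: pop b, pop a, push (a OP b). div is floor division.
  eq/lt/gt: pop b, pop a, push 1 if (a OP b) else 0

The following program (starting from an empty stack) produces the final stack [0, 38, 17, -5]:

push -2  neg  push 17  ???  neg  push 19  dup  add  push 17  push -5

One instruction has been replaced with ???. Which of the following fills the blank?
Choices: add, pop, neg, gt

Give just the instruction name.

Stack before ???: [2, 17]
Stack after ???:  [0]
Checking each choice:
  add: produces [-19, 38, 17, -5]
  pop: produces [-2, 38, 17, -5]
  neg: produces [2, 17, 38, 17, -5]
  gt: MATCH


Answer: gt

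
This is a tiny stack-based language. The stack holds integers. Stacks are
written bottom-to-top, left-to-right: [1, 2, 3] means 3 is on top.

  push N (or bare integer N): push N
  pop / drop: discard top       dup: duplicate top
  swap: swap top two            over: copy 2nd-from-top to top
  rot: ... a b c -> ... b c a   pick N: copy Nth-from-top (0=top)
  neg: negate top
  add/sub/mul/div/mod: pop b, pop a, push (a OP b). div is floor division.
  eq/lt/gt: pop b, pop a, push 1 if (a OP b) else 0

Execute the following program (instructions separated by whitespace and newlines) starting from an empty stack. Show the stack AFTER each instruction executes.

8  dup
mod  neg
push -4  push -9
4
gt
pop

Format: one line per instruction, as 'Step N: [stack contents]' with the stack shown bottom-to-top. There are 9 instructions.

Step 1: [8]
Step 2: [8, 8]
Step 3: [0]
Step 4: [0]
Step 5: [0, -4]
Step 6: [0, -4, -9]
Step 7: [0, -4, -9, 4]
Step 8: [0, -4, 0]
Step 9: [0, -4]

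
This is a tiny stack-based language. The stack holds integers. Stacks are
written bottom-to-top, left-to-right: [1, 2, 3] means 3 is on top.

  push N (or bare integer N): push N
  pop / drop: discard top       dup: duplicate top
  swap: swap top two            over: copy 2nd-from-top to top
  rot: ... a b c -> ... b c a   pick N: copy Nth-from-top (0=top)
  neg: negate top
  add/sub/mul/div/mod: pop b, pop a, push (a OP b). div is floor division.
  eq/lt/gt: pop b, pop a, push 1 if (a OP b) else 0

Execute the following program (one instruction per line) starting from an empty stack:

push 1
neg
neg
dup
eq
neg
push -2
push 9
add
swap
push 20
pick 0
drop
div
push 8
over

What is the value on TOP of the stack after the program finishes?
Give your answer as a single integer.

After 'push 1': [1]
After 'neg': [-1]
After 'neg': [1]
After 'dup': [1, 1]
After 'eq': [1]
After 'neg': [-1]
After 'push -2': [-1, -2]
After 'push 9': [-1, -2, 9]
After 'add': [-1, 7]
After 'swap': [7, -1]
After 'push 20': [7, -1, 20]
After 'pick 0': [7, -1, 20, 20]
After 'drop': [7, -1, 20]
After 'div': [7, -1]
After 'push 8': [7, -1, 8]
After 'over': [7, -1, 8, -1]

Answer: -1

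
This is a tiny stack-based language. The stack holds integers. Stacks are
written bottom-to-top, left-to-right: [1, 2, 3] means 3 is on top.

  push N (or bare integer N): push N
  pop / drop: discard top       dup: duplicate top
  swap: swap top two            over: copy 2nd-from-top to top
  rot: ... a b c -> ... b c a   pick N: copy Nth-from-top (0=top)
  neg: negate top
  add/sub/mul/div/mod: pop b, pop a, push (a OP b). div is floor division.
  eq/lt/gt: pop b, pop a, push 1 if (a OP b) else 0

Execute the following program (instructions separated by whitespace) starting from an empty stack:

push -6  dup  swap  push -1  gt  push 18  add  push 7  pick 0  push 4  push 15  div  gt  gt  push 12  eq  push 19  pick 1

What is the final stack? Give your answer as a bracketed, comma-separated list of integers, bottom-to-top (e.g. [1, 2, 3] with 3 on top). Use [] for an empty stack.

Answer: [-6, 18, 0, 19, 0]

Derivation:
After 'push -6': [-6]
After 'dup': [-6, -6]
After 'swap': [-6, -6]
After 'push -1': [-6, -6, -1]
After 'gt': [-6, 0]
After 'push 18': [-6, 0, 18]
After 'add': [-6, 18]
After 'push 7': [-6, 18, 7]
After 'pick 0': [-6, 18, 7, 7]
After 'push 4': [-6, 18, 7, 7, 4]
After 'push 15': [-6, 18, 7, 7, 4, 15]
After 'div': [-6, 18, 7, 7, 0]
After 'gt': [-6, 18, 7, 1]
After 'gt': [-6, 18, 1]
After 'push 12': [-6, 18, 1, 12]
After 'eq': [-6, 18, 0]
After 'push 19': [-6, 18, 0, 19]
After 'pick 1': [-6, 18, 0, 19, 0]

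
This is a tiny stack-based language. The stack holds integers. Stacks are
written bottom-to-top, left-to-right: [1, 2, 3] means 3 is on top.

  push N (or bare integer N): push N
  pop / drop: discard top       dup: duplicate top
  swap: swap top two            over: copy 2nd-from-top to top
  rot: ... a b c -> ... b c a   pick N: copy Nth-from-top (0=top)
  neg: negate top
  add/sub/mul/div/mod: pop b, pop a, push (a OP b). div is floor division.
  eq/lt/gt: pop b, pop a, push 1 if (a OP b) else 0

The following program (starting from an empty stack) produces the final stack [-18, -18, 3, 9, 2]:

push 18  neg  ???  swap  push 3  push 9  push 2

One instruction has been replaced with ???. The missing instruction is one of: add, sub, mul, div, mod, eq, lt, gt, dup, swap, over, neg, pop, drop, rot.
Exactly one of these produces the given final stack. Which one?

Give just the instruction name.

Stack before ???: [-18]
Stack after ???:  [-18, -18]
The instruction that transforms [-18] -> [-18, -18] is: dup

Answer: dup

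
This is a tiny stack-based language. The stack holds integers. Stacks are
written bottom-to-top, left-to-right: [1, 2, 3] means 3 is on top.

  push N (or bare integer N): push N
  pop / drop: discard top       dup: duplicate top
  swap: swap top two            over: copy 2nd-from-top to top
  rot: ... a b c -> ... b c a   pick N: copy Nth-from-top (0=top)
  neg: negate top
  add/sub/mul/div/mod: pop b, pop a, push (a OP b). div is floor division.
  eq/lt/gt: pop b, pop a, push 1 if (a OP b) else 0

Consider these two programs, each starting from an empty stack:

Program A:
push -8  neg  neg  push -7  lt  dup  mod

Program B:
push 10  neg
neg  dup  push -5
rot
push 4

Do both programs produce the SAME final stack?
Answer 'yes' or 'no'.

Program A trace:
  After 'push -8': [-8]
  After 'neg': [8]
  After 'neg': [-8]
  After 'push -7': [-8, -7]
  After 'lt': [1]
  After 'dup': [1, 1]
  After 'mod': [0]
Program A final stack: [0]

Program B trace:
  After 'push 10': [10]
  After 'neg': [-10]
  After 'neg': [10]
  After 'dup': [10, 10]
  After 'push -5': [10, 10, -5]
  After 'rot': [10, -5, 10]
  After 'push 4': [10, -5, 10, 4]
Program B final stack: [10, -5, 10, 4]
Same: no

Answer: no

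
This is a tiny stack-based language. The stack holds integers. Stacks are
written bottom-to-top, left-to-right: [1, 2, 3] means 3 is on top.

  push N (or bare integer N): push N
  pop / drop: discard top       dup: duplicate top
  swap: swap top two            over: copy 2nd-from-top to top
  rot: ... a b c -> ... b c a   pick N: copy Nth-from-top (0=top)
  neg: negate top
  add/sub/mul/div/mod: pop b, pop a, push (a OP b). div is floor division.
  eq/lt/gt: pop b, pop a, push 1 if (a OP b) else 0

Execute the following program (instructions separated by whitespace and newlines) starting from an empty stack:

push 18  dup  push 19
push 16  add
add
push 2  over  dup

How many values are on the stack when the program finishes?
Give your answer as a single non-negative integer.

After 'push 18': stack = [18] (depth 1)
After 'dup': stack = [18, 18] (depth 2)
After 'push 19': stack = [18, 18, 19] (depth 3)
After 'push 16': stack = [18, 18, 19, 16] (depth 4)
After 'add': stack = [18, 18, 35] (depth 3)
After 'add': stack = [18, 53] (depth 2)
After 'push 2': stack = [18, 53, 2] (depth 3)
After 'over': stack = [18, 53, 2, 53] (depth 4)
After 'dup': stack = [18, 53, 2, 53, 53] (depth 5)

Answer: 5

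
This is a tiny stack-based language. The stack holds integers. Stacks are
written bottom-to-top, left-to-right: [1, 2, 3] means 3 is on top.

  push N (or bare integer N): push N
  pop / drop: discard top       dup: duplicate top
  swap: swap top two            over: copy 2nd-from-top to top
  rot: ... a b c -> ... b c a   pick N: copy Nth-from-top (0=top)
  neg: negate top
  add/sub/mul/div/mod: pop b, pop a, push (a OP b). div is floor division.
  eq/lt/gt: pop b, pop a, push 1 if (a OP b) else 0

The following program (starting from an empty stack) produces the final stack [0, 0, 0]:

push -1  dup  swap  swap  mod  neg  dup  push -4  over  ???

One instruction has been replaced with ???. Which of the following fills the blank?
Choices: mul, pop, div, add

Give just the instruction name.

Answer: mul

Derivation:
Stack before ???: [0, 0, -4, 0]
Stack after ???:  [0, 0, 0]
Checking each choice:
  mul: MATCH
  pop: produces [0, 0, -4]
  div: division by zero
  add: produces [0, 0, -4]
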